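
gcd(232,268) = 4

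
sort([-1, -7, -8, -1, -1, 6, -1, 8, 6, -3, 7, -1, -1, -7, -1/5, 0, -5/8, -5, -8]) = [-8, -8, -7, -7, -5, -3, -1, -1, -1, -1, -1, -1, -5/8, -1/5, 0, 6, 6, 7, 8]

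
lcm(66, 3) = 66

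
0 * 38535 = 0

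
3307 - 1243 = 2064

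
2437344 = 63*38688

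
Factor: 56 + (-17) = 3^1*13^1 = 39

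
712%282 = 148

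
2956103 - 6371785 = -3415682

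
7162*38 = 272156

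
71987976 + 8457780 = 80445756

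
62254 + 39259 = 101513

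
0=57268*0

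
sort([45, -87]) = [-87, 45]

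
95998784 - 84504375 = 11494409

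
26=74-48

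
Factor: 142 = 2^1*71^1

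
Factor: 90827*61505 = 5^1*11^1*23^1*359^1*12301^1 = 5586314635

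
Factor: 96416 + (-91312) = 2^4 * 11^1 * 29^1 = 5104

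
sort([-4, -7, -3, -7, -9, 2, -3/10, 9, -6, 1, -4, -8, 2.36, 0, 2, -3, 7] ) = [-9, -8, -7, -7, -6, -4, -4, -3, -3, -3/10, 0, 1, 2, 2, 2.36, 7, 9] 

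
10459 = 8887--1572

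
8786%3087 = 2612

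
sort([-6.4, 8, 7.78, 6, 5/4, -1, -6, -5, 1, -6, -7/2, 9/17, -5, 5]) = [-6.4, -6, -6, -5, -5, -7/2, -1, 9/17, 1, 5/4, 5, 6, 7.78, 8]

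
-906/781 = -1 - 125/781 ≈ -1.16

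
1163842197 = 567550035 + 596292162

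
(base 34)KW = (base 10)712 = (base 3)222101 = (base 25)13C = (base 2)1011001000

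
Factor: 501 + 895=2^2 * 349^1=1396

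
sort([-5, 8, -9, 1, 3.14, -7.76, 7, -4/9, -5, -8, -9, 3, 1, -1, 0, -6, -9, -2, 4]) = [-9, -9, -9, -8, -7.76, -6, -5, -5, -2, -1, -4/9, 0, 1, 1, 3, 3.14, 4, 7, 8]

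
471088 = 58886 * 8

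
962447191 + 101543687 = 1063990878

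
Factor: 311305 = 5^1*23^1*2707^1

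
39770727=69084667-29313940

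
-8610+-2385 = -10995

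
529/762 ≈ 0.694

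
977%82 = 75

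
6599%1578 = 287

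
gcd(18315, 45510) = 555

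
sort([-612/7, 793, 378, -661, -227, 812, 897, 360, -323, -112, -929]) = [-929, -661, -323, -227, -112, -612/7, 360, 378, 793, 812, 897]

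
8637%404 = 153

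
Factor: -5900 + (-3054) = -1*2^1*11^2*37^1 = -8954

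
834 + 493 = 1327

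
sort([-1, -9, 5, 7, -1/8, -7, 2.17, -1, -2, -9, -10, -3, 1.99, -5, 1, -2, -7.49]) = [-10, -9, -9, -7.49, -7, -5, -3, -2, -2, -1, -1, -1/8, 1, 1.99, 2.17, 5, 7]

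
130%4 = 2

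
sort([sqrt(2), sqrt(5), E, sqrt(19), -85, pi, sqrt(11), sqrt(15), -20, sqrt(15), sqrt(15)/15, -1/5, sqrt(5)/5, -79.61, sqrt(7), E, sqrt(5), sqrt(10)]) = [-85, -79.61, -20, -1/5, sqrt(15)/15, sqrt(5)/5, sqrt(2), sqrt(5), sqrt(5), sqrt(7), E, E, pi, sqrt(10), sqrt(11), sqrt(15), sqrt(15), sqrt(19)]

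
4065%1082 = 819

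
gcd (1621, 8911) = 1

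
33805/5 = 6761 = 6761.00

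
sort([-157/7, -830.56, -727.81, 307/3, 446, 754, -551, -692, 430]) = [-830.56, -727.81, -692, -551, -157/7, 307/3, 430, 446, 754]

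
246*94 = 23124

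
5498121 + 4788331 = 10286452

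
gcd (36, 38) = 2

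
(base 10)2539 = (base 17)8d6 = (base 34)26n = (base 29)30g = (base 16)9eb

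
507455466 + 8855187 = 516310653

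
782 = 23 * 34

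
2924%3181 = 2924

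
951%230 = 31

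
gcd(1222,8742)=94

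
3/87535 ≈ 0.0000343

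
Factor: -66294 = -1*2^1*3^2*29^1*127^1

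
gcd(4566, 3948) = 6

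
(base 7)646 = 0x148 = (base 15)16d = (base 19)h5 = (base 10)328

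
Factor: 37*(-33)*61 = -1*3^1*11^1*37^1*61^1 = -74481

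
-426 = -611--185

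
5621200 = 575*9776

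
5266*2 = 10532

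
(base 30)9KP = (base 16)2215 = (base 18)18GD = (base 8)21025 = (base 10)8725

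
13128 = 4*3282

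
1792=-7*(-256)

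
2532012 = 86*29442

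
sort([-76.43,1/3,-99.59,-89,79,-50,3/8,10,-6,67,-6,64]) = [-99.59,-89,-76.43,-50,-6,-6,1/3,3/8,10,64,67,79]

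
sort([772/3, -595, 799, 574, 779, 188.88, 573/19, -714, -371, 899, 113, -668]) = [-714, -668, -595, -371, 573/19, 113, 188.88, 772/3, 574, 779, 799, 899]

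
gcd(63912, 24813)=3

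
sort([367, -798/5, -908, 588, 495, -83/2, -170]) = [-908, -170, -798/5, -83/2, 367, 495, 588]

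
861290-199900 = 661390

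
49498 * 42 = 2078916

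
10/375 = 2/75 ≈ 0.0267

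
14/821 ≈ 0.0171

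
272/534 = 136/267 ≈ 0.509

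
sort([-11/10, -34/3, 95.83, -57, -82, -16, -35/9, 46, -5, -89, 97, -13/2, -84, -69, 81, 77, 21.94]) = [-89, -84, -82, -69, -57, -16, -34/3, -13/2, -5, -35/9, -11/10, 21.94, 46, 77, 81, 95.83, 97]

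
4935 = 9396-4461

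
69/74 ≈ 0.932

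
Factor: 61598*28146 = 2^2*3^1*19^1*1621^1*4691^1 = 1733737308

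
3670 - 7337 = -3667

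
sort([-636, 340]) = [-636, 340]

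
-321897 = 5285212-5607109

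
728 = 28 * 26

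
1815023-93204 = 1721819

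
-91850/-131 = 701+19/131 ≈ 701.15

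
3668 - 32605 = -28937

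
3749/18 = 208 + 5/18 ≈ 208.28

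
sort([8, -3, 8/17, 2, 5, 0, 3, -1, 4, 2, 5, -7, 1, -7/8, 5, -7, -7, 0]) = [-7, -7, -7, -3, -1, -7/8, 0, 0, 8/17, 1, 2, 2, 3, 4, 5, 5, 5, 8]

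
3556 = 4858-1302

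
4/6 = 2/3≈0.667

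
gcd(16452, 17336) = 4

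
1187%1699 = 1187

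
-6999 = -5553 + -1446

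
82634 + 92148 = 174782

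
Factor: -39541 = -1*39541^1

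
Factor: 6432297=3^1 * 89^1 * 24091^1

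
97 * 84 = 8148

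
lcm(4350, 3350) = 291450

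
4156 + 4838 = 8994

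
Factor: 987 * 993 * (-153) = -1 * 3^4 * 7^1 * 17^1 * 47^1 * 331^1 = -149953923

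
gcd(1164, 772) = 4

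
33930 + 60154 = 94084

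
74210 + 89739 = 163949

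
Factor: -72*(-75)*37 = 2^3*3^3*5^2*37^1 = 199800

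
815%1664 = 815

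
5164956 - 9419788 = -4254832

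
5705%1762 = 419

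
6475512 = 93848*69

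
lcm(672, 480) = 3360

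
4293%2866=1427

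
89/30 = 2 + 29/30 ≈ 2.97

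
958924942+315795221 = 1274720163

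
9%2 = 1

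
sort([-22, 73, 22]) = [-22, 22, 73]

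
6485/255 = 25 + 22/51 ≈ 25.43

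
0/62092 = 0 = 0.00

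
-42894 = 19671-62565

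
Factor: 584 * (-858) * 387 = -1 * 2^4 * 3^3 * 11^1 * 13^1 * 43^1 * 73^1 = -193914864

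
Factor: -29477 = -1 * 7^1 * 4211^1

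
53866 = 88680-34814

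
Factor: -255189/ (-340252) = 2^ (-2)*3^1 = 3/4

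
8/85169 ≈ 0.0000939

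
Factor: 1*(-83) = -1*83^1 = -83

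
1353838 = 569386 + 784452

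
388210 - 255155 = 133055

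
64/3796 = 16/949 ≈ 0.0169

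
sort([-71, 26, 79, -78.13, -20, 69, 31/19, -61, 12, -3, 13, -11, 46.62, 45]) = [-78.13, -71, -61, -20, -11, -3, 31/19, 12, 13, 26, 45, 46.62, 69, 79]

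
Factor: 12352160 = 2^5*5^1*77201^1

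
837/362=2 + 113/362 ≈ 2.31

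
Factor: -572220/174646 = -1 * 2^1 * 3^2 * 5^1 * 11^1 * 17^2 * 87323^(-1) = -286110/87323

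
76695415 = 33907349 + 42788066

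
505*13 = 6565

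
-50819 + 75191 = 24372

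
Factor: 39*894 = 2^1*3^2*13^1*149^1 = 34866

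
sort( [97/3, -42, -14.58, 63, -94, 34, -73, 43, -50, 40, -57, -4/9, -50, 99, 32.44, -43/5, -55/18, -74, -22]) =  [-94, -74, -73, -57, -50, -50, -42, -22, -14.58, -43/5, -55/18, -4/9, 97/3, 32.44, 34, 40, 43, 63, 99]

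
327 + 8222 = 8549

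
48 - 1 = 47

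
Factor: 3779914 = 2^1*1889957^1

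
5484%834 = 480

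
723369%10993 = 8824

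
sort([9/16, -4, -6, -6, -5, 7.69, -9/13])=[-6, -6, -5, -4, -9/13, 9/16, 7.69]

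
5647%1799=250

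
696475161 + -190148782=506326379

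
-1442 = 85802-87244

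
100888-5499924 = -5399036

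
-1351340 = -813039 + -538301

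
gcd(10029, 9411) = 3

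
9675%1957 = 1847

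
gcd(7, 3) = 1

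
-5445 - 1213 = -6658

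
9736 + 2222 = 11958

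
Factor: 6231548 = 2^2 * 229^1 * 6803^1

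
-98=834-932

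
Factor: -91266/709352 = -1*2^(-2)*3^1*41^1*239^(-1) = -123/956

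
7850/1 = 7850 = 7850.00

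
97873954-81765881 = 16108073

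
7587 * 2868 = 21759516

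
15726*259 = 4073034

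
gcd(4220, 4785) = 5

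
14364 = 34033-19669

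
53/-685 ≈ -0.0774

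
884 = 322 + 562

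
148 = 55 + 93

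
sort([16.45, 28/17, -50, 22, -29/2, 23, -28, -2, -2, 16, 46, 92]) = [-50, -28, -29/2, -2, -2, 28/17, 16, 16.45, 22, 23, 46, 92]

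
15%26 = 15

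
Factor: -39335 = -1*5^1*7867^1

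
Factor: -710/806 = -1*5^1*13^(-1)*31^(-1)*71^1 = -355/403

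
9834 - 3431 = 6403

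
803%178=91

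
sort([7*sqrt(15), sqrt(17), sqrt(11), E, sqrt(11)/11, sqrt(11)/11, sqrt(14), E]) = [sqrt(11)/11, sqrt(11)/11, E, E, sqrt(11), sqrt(14), sqrt(17), 7*sqrt(15)]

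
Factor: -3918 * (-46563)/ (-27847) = -1 * 2^1 * 3^2 * 11^1 * 17^1 * 83^1 * 653^1 * 27847^ (-1) = -182433834/27847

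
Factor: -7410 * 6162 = -1 * 2^2 * 3^2 * 5^1 * 13^2 * 19^1 * 79^1 = -45660420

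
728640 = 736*990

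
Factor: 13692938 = 2^1 * 7^1 * 978067^1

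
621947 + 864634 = 1486581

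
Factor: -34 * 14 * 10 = -1 * 2^3 * 5^1 * 7^1 * 17^1 = -4760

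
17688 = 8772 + 8916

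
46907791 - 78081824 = -31174033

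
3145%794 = 763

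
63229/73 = 866 + 11/73 ≈ 866.15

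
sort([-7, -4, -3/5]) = [-7, -4, -3/5]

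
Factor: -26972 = -1*2^2*11^1*613^1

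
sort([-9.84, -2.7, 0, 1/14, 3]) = [-9.84, -2.7, 0, 1/14, 3]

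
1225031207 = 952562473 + 272468734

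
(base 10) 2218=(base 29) 2ie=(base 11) 1737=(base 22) 4ci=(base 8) 4252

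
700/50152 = 175/12538 ≈ 0.0140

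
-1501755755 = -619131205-882624550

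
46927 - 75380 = -28453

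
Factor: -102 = -1*2^1*3^1*17^1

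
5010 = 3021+1989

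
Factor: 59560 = 2^3 * 5^1 * 1489^1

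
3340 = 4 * 835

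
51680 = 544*95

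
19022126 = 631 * 30146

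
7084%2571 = 1942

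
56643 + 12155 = 68798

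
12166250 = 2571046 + 9595204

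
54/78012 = 3/4334 ≈ 0.000692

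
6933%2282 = 87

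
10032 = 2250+7782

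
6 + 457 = 463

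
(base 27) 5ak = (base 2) 111101011111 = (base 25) 67a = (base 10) 3935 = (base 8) 7537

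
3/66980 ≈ 0.0000448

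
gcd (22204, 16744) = 364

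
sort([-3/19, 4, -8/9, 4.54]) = [-8/9, -3/19, 4, 4.54]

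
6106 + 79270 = 85376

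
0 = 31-31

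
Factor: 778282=2^1 * 389141^1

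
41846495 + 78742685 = 120589180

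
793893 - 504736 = 289157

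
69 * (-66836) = -4611684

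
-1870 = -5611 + 3741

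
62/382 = 31/191 ≈ 0.162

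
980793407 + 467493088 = 1448286495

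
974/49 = 19+43/49 ≈ 19.88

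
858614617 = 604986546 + 253628071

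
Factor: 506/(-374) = -1*17^(-1)*23^1 = -23/17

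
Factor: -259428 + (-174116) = -1*2^3*54193^1 = -433544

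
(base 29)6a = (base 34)5e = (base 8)270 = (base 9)224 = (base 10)184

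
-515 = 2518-3033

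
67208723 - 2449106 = 64759617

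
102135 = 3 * 34045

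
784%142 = 74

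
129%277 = 129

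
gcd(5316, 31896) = 5316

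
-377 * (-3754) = 1415258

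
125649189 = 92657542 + 32991647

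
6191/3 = 2063 + 2/3 ≈ 2063.67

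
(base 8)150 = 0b1101000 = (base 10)104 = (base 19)59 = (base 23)4c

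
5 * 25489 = 127445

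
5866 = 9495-3629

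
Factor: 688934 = 2^1*61^1*5647^1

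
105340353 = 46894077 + 58446276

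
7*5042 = 35294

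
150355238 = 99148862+51206376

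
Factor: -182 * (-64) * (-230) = -1 * 2^8 * 5^1 * 7^1 * 13^1 * 23^1 = -2679040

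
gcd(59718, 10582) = 74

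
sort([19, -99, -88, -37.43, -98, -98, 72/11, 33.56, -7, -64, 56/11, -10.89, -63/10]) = [-99, -98, -98, -88, -64, -37.43, -10.89, -7, -63/10, 56/11, 72/11, 19, 33.56]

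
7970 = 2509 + 5461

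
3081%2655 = 426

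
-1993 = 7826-9819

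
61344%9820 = 2424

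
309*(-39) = -12051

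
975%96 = 15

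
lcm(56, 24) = 168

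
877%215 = 17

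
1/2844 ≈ 0.000352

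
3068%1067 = 934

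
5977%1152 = 217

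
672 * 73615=49469280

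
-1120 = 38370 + -39490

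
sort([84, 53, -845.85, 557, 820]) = [-845.85, 53, 84, 557, 820]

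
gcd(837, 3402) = 27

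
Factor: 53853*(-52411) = -1*3^1*17^1*29^1*619^1*3083^1 = -2822489583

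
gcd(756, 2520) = 252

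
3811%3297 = 514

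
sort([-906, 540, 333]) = [-906, 333, 540]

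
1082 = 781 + 301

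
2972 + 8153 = 11125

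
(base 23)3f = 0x54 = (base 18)4c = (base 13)66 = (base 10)84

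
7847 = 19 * 413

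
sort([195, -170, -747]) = [-747, -170, 195]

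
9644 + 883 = 10527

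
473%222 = 29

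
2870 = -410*(-7)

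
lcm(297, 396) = 1188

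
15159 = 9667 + 5492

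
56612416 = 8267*6848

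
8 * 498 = 3984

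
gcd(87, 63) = 3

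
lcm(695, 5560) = 5560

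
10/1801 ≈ 0.00555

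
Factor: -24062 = -1*2^1*53^1*227^1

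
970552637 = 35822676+934729961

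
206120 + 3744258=3950378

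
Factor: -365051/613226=-1*2^(-1)*23^(-1)*223^1*1637^1*13331^(-1)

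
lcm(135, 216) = 1080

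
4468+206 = 4674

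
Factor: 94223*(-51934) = -1*2^1*23^1*59^1*1129^1*1597^1 = -4893377282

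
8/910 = 4/455 ≈ 0.00879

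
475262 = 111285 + 363977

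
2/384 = 1/192 ≈ 0.00521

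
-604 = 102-706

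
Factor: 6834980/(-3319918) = -1*2^1*5^1*7^(-1)*237137^(-1)*341749^1 = -3417490/1659959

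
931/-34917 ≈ -0.0267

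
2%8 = 2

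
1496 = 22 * 68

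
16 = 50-34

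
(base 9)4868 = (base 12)2122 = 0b111000101010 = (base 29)491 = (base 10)3626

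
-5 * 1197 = -5985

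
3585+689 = 4274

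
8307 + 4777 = 13084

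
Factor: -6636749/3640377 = -1 * 3^(-1) * 7^1 * 13^(-1) * 17^1 * 43^1 * 269^(-1) * 347^(-1) * 1297^1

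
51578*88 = 4538864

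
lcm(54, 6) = 54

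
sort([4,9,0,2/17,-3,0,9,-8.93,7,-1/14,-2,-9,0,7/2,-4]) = [-9,-8.93,-4,-3,-2,-1/14,0,0,0,2/17,7/2,4,7,9,9]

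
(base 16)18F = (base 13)249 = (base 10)399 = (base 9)483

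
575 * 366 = 210450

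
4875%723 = 537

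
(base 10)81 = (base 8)121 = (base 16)51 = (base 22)3f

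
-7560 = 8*(-945)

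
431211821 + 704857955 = 1136069776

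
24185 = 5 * 4837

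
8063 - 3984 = 4079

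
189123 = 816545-627422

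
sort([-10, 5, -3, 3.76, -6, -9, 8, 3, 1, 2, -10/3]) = [-10, -9, -6, -10/3, -3, 1, 2, 3, 3.76, 5, 8]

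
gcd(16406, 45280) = 2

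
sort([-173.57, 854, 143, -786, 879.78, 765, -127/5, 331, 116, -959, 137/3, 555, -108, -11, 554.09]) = [-959, -786, -173.57, -108, -127/5, -11, 137/3, 116, 143, 331, 554.09, 555, 765, 854, 879.78]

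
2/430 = 1/215≈0.00465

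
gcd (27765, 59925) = 15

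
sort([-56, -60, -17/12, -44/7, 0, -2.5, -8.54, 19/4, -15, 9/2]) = [-60, -56, -15, -8.54, -44/7, -2.5, -17/12, 0, 9/2, 19/4]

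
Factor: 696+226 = 2^1*461^1 = 922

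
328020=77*4260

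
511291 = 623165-111874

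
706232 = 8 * 88279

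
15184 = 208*73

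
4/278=2/139≈0.0144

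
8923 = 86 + 8837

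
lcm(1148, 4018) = 8036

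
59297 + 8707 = 68004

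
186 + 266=452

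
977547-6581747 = -5604200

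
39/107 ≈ 0.364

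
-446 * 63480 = -28312080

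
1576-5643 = -4067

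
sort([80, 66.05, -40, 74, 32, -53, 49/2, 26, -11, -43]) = [-53, -43, -40, -11, 49/2, 26, 32, 66.05, 74, 80]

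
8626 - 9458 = -832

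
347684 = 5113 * 68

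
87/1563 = 29/521 ≈ 0.0557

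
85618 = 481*178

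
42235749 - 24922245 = 17313504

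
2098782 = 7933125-5834343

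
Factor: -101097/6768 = -1 * 2^(-4) * 239^1 = -239/16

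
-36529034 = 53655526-90184560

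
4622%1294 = 740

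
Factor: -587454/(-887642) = 3^1*19^(-1)*47^(-1)*197^1 = 591/893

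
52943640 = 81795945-28852305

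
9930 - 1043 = 8887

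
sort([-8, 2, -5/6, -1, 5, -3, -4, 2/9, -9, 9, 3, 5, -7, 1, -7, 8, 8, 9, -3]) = [-9, -8, -7, -7, -4, -3, -3, -1, -5/6, 2/9, 1, 2, 3, 5, 5, 8, 8, 9, 9]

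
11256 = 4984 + 6272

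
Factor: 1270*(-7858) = -1*2^2*5^1*127^1*3929^1 = -9979660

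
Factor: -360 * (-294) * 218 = 2^5 * 3^3 * 5^1 * 7^2 * 109^1 = 23073120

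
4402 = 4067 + 335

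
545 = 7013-6468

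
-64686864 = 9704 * (-6666)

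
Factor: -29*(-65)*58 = 2^1*5^1*13^1*29^2 = 109330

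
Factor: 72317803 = 1303^1*55501^1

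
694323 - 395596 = 298727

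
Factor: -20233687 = -1*20233687^1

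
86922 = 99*878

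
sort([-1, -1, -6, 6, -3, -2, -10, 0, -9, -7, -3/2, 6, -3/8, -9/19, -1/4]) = [-10, -9, -7, -6, -3, -2, -3/2, -1, -1, -9/19, -3/8, -1/4, 0, 6, 6]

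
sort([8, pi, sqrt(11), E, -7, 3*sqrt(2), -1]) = [-7, -1, E, pi, sqrt(11), 3*sqrt(2), 8]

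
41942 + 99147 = 141089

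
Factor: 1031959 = 31^1 * 33289^1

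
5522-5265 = 257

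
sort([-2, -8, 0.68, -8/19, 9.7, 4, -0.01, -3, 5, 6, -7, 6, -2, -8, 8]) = [-8, -8, -7, -3, -2, -2, -8/19, -0.01, 0.68, 4, 5, 6, 6, 8, 9.7]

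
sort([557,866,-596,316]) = [-596,316,557,866]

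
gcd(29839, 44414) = 53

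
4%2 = 0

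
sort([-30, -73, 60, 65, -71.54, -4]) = [-73, -71.54, -30, -4, 60, 65]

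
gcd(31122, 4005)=9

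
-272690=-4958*55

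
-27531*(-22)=605682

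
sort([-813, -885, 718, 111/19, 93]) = [-885, -813, 111/19, 93, 718]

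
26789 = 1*26789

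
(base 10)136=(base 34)40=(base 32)48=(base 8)210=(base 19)73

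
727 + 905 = 1632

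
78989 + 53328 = 132317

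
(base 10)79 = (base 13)61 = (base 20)3j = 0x4f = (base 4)1033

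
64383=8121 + 56262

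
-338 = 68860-69198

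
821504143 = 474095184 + 347408959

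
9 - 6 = 3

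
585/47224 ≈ 0.0124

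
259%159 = 100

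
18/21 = 6/7 ≈ 0.857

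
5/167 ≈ 0.0299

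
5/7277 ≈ 0.000687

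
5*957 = 4785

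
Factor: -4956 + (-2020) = -1*2^6*109^1 = -6976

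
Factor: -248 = -1*2^3*31^1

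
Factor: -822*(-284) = 2^3*3^1*71^1*137^1 = 233448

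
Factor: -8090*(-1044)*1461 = 2^3*3^3*5^1*29^1*487^1*809^1 = 12339547560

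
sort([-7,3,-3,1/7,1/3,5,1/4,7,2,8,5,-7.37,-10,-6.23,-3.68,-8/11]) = [-10,-7.37,-7,-6.23,-3.68,-3,-8/11,1/7,1/4,1/3,2,3,5,5,7,8]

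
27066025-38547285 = -11481260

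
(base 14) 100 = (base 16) c4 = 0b11000100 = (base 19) a6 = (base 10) 196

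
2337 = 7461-5124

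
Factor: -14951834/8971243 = -1 * 2^1 * 7475917^1 * 8971243^(-1)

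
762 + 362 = 1124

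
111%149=111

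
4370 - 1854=2516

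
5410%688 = 594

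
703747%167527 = 33639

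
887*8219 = 7290253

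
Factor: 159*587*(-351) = -1*3^4*13^1*53^1*587^1 = -32759883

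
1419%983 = 436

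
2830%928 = 46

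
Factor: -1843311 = -1*3^1*614437^1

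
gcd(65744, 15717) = 1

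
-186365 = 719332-905697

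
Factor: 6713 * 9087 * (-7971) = -1 * 3^2 * 7^2 * 13^1 * 137^1 * 233^1 * 2657^1 = -486239218101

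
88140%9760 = 300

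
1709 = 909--800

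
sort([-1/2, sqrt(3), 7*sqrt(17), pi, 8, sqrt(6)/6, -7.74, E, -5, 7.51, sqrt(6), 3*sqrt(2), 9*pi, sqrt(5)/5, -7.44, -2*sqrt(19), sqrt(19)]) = [-2*sqrt(19), -7.74, -7.44, -5, -1/2, sqrt(6)/6, sqrt(5)/5, sqrt(3), sqrt(6), E, pi, 3*sqrt(2), sqrt(19), 7.51, 8, 9*pi, 7*sqrt(17)]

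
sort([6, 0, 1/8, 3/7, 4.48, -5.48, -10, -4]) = [-10, -5.48, -4, 0, 1/8, 3/7, 4.48, 6]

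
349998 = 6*58333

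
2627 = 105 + 2522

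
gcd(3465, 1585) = 5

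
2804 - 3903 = -1099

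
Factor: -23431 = -1 * 23431^1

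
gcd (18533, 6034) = 431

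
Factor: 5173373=31^1*43^1*3881^1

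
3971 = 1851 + 2120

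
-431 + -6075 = -6506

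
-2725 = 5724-8449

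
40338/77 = 523 + 67/77 ≈ 523.87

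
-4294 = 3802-8096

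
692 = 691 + 1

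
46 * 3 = 138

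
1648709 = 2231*739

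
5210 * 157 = 817970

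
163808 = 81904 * 2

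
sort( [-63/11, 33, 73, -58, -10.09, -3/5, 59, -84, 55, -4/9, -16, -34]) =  [-84, -58, -34, -16, -10.09, -63/11, -3/5, -4/9, 33, 55, 59, 73]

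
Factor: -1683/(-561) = 3^1 = 3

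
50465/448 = 112+289/448 ≈ 112.65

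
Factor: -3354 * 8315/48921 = -1 * 2^1 * 5^1 * 13^1 * 23^(-1) * 43^1 * 709^(-1) * 1663^1 = -9296170/16307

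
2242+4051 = 6293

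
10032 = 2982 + 7050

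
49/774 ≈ 0.0633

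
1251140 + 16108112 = 17359252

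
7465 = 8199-734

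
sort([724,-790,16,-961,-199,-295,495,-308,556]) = [-961,-790,-308,-295,-199,16,495,556,724]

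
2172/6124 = 543/1531 ≈ 0.355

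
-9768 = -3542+-6226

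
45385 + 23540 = 68925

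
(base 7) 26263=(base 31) 78s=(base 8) 15533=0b1101101011011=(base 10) 7003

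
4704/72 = 65+1/3 ≈ 65.33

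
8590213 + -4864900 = 3725313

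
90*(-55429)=-4988610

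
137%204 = 137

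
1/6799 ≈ 0.000147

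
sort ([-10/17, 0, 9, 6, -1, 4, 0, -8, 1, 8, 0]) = [-8, -1, -10/17, 0, 0, 0, 1, 4, 6, 8, 9]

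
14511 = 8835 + 5676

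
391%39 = 1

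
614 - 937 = -323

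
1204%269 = 128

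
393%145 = 103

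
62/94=31/47 ≈ 0.660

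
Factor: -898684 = -1*2^2*199^1*1129^1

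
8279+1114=9393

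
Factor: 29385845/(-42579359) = -1*5^1*29^1*202661^1*42579359^(-1)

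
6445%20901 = 6445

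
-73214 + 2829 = -70385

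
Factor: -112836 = -1 * 2^2 * 3^1 * 9403^1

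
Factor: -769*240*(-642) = 2^5*3^2*5^1*107^1*769^1 = 118487520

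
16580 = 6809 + 9771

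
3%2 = 1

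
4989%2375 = 239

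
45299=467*97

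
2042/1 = 2042 = 2042.00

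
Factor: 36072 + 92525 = 7^1*18371^1 = 128597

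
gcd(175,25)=25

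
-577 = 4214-4791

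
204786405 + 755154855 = 959941260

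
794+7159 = 7953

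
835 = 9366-8531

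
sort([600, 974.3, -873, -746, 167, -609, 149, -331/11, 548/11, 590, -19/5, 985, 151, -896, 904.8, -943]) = [-943, -896, -873, -746, -609, -331/11, -19/5, 548/11, 149, 151, 167, 590, 600, 904.8, 974.3, 985]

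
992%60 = 32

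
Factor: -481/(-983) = 13^1*37^1*983^(-1)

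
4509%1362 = 423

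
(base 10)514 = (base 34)f4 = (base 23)m8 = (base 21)13a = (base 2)1000000010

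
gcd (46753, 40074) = 6679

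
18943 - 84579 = -65636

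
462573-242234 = 220339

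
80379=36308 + 44071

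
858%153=93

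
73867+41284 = 115151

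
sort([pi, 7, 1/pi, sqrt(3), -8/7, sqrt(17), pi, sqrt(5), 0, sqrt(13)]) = [-8/7, 0, 1/pi, sqrt(3), sqrt(5), pi, pi, sqrt(13), sqrt(17), 7]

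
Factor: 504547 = 504547^1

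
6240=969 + 5271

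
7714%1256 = 178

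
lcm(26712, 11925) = 667800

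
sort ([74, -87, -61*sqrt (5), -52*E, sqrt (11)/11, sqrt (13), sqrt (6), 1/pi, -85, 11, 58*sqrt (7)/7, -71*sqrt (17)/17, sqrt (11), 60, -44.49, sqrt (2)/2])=[-52*E, -61*sqrt (5), -87, -85, -44.49, -71*sqrt (17)/17, sqrt (11)/11, 1/pi, sqrt (2)/2, sqrt (6), sqrt (11), sqrt (13), 11, 58*sqrt (7)/7, 60, 74]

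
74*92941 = 6877634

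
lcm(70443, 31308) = 281772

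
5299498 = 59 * 89822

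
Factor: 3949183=7^1*31^1*18199^1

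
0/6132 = 0 = 0.00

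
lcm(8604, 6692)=60228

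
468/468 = 1 = 1.00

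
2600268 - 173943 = 2426325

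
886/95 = 9+31/95 ≈ 9.33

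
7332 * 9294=68143608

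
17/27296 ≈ 0.000623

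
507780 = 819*620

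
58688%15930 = 10898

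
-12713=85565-98278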